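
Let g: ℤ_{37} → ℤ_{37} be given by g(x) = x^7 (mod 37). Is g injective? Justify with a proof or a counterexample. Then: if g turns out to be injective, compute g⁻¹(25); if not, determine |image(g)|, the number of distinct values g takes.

21

Since 37 is prime, the nonzero elements of ℤ_{37} form a cyclic group of order 36.
As gcd(7, 36) = 1, raising to the 7th power is a bijection on this group: if a^7 ≡ b^7 then (ab^{−1})^7 = 1, and the only element of order dividing gcd(7, 36) = 1 is 1, so a = b.
With g(0) = 0 this makes g injective on all of ℤ_{37}, hence bijective (finite equal-size domain and codomain). In particular g is injective.
Since g is injective, we find the preimage of 25. The inverse of x ↦ x^7 on (ℤ_{37})^× is x ↦ x^31, because 7·31 = 217 = 6·36 + 1 ≡ 1 (mod 36) and x^{36} = 1 for x ≠ 0 (Fermat). So g⁻¹(25) = 25^31 mod 37.
Repeated squaring mod 37: 25^1 ≡ 25, 25^2 ≡ 25² = 625 ≡ 33, 25^4 ≡ 33² = 1089 ≡ 16, 25^8 ≡ 16² = 256 ≡ 34, 25^16 ≡ 34² = 1156 ≡ 9. Since 31 = 16 + 8 + 4 + 2 + 1, 25^31 ≡ 9·34·16·33·25: 9·34 = 306 ≡ 10, then 10·16 = 160 ≡ 12, then 12·33 = 396 ≡ 26, then 26·25 = 650 ≡ 21. So 25^31 ≡ 21 (mod 37).
Hence g⁻¹(25) = 21.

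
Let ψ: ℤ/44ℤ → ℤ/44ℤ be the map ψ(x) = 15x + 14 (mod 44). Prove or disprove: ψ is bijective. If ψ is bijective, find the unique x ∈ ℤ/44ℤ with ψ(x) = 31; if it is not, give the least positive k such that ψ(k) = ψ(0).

7

By definition, injectivity means: for all u, v in the domain, ψ(u) = ψ(v) implies u = v.
If ψ(u) = ψ(v), then 15u ≡ 15v (mod 44). Because gcd(15, 44) = 1, we may cancel 15 to get u ≡ v (mod 44).
We now compute 15⁻¹ mod 44 explicitly. Euclid's algorithm: 44 = 2·15 + 14, 15 = 1·14 + 1; back-substituting gives 1 = 3·15 − 1·44, so 15⁻¹ ≡ 3 (mod 44).
For any y ∈ ℤ/44ℤ, x = 3(y − 14) mod 44 satisfies ψ(x) = 15·3(y − 14) + 14 ≡ y (since 15·3 ≡ 1 mod 44). So every y has a preimage.
Therefore ψ is bijective.
Since ψ is bijective, we compute ψ⁻¹(31): solve 15x + 14 ≡ 31 (mod 44), i.e. 15x ≡ 17 (mod 44).
Multiplying by 15⁻¹ = 3 gives x ≡ 3·17 = 51 = 1·44 + 7 ≡ 7 (mod 44).
Check: ψ(7) = 15·7 + 14 = 119 = 2·44 + 31 ≡ 31 (mod 44).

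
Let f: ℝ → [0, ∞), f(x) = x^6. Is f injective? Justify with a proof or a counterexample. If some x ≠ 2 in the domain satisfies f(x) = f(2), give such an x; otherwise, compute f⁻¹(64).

-2

f(2) = 64 = (−2)^6 = f(−2) (since 6 is even), with 2 ≠ −2. So f is not injective.
For the follow-up, such an x exists: taking x = −2 ∈ ℝ gives f(−2) = 64 = f(2) with −2 ≠ 2.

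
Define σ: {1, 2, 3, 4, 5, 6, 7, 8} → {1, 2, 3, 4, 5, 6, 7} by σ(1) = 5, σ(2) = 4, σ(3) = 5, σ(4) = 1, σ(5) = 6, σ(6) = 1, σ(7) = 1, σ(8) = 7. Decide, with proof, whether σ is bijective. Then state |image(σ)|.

σ(1) = 5 = σ(3) with 1 ≠ 3, so σ is not injective, hence not bijective.
The image of σ is {1, 4, 5, 6, 7}, which has 5 elements.

5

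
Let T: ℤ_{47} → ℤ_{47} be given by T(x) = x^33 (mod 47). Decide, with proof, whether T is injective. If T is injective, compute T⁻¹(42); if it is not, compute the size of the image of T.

Since 47 is prime, the nonzero elements of ℤ_{47} form a cyclic group of order 46.
As gcd(33, 46) = 1, raising to the 33rd power is a bijection on this group: if s^33 ≡ t^33 then (st^{−1})^33 = 1, and the only element of order dividing gcd(33, 46) = 1 is 1, so s = t.
With T(0) = 0 this makes T injective on all of ℤ_{47}, hence bijective (finite equal-size domain and codomain). In particular T is injective.
Since T is injective, we find the preimage of 42. The inverse of x ↦ x^33 on (ℤ_{47})^× is x ↦ x^7, because 33·7 = 231 = 5·46 + 1 ≡ 1 (mod 46) and x^{46} = 1 for x ≠ 0 (Fermat). So T⁻¹(42) = 42^7 mod 47.
Repeated squaring mod 47: 42^1 ≡ 42, 42^2 ≡ 42² = 1764 ≡ 25, 42^4 ≡ 25² = 625 ≡ 14. Since 7 = 4 + 2 + 1, 42^7 ≡ 14·25·42: 14·25 = 350 ≡ 21, then 21·42 = 882 ≡ 36. So 42^7 ≡ 36 (mod 47).
Hence T⁻¹(42) = 36.

36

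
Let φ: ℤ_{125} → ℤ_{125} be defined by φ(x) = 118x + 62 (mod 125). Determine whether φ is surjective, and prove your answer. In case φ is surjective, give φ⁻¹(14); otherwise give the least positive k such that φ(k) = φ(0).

114

Since gcd(118, 125) = 1, 118 is invertible modulo 125. Euclid's algorithm: 125 = 1·118 + 7, 118 = 16·7 + 6, 7 = 1·6 + 1; back-substituting gives 1 = 107·118 − 101·125, so 118⁻¹ ≡ 107 (mod 125).
Then y ↦ 107(y − 62) is a two-sided inverse to φ, so every y ∈ ℤ_{125} has a preimage.
Therefore φ is surjective.
Since φ is surjective, we compute φ⁻¹(14): solve 118x + 62 ≡ 14 (mod 125), i.e. 118x ≡ 77 (mod 125).
Multiplying by 118⁻¹ = 107 gives x ≡ 107·77 = 8239 = 65·125 + 114 ≡ 114 (mod 125).
Check: φ(114) = 118·114 + 62 = 13514 = 108·125 + 14 ≡ 14 (mod 125).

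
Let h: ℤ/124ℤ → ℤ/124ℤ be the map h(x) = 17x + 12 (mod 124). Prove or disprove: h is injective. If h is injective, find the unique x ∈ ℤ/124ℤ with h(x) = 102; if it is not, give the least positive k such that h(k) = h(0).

122

Suppose h(x_1) = h(x_2) in ℤ/124ℤ. Then 17x_1 + 12 ≡ 17x_2 + 12 (mod 124), hence 17(x_1 − x_2) ≡ 0 (mod 124).
Since gcd(17, 124) = 1, 17 is invertible modulo 124, thus x_1 − x_2 ≡ 0 (mod 124), i.e. x_1 = x_2.
So h is injective.
We now compute 17⁻¹ mod 124 explicitly. Euclid's algorithm: 124 = 7·17 + 5, 17 = 3·5 + 2, 5 = 2·2 + 1; back-substituting gives 1 = 73·17 − 10·124, so 17⁻¹ ≡ 73 (mod 124).
Since h is injective, we find h⁻¹(102): we need 17x ≡ 102 − 12 ≡ 90 (mod 124). Using 17⁻¹ = 73: x ≡ 73·90 = 6570 = 52·124 + 122, so x = 122.
Check: h(122) = 17·122 + 12 = 2086 = 16·124 + 102 ≡ 102 (mod 124).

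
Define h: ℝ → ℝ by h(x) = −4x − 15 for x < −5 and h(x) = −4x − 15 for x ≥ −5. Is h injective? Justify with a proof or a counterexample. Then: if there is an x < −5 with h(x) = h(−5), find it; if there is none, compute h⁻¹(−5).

Both pieces are strictly decreasing (slopes −4 and −4), so each is injective on its own interval.
The left piece maps (−∞, −5) onto (5, ∞); the right piece maps [−5, ∞) onto (−∞, 5].
These images are disjoint, so no value is attained by both pieces. Thus h is injective.
Because the two images are disjoint, no x < −5 has h(x) = h(−5), so we compute h⁻¹(−5): −5 lies in (−∞, 5], so solve −4x − 15 = −5: x = (−5 + 15)/(−4) = −5/2.

-5/2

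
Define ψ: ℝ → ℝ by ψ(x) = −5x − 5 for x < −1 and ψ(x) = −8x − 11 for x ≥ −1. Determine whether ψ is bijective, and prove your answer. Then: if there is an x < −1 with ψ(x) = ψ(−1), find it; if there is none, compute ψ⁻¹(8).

Both pieces are strictly decreasing (slopes −5 and −8), so each is injective on its own interval.
The left piece maps (−∞, −1) onto (0, ∞); the right piece maps [−1, ∞) onto (−∞, −3].
The images leave a gap (0 has no preimage), so ψ is not surjective, hence not bijective.
Because the two images are disjoint, no x < −1 has ψ(x) = ψ(−1), so we compute ψ⁻¹(8): 8 lies in (0, ∞), so solve −5x − 5 = 8: x = (8 + 5)/(−5) = −13/5.

-13/5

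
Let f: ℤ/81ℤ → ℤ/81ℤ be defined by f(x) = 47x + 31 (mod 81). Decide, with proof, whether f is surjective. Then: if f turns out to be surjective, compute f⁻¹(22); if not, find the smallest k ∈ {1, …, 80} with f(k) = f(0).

Since gcd(47, 81) = 1, 47 is invertible modulo 81. Euclid's algorithm: 81 = 1·47 + 34, 47 = 1·34 + 13, 34 = 2·13 + 8, 13 = 1·8 + 5, 8 = 1·5 + 3, 5 = 1·3 + 2, 3 = 1·2 + 1; back-substituting gives 1 = 50·47 − 29·81, so 47⁻¹ ≡ 50 (mod 81).
Then y ↦ 50(y − 31) is a two-sided inverse to f, so every y ∈ ℤ/81ℤ has a preimage.
Therefore f is surjective.
Since f is surjective, we find f⁻¹(22): we need 47x ≡ 22 − 31 ≡ 72 (mod 81). Using 47⁻¹ = 50: x ≡ 50·72 = 3600 = 44·81 + 36, so x = 36.
Check: f(36) = 47·36 + 31 = 1723 = 21·81 + 22 ≡ 22 (mod 81).

36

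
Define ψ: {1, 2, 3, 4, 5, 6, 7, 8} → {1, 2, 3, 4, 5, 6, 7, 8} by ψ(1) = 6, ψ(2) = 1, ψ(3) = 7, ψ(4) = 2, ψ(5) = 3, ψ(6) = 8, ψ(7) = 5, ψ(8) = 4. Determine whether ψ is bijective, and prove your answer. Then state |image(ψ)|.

The values 6, 1, 7, 2, 3, 8, 5, 4 are a permutation of {1, 2, 3, 4, 5, 6, 7, 8}: each element appears exactly once.
So ψ is injective and surjective, hence bijective.
The image of ψ is {1, 2, 3, 4, 5, 6, 7, 8}, which has 8 elements.

8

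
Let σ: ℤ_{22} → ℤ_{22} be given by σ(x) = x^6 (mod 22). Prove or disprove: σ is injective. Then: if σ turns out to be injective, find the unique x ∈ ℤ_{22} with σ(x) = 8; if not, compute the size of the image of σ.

σ(10): Repeated squaring mod 22: 10^1 ≡ 10, 10^2 ≡ 10² = 100 ≡ 12, 10^4 ≡ 12² = 144 ≡ 12. Since 6 = 4 + 2, 10^6 ≡ 12·12: 12·12 = 144 ≡ 12. So 10^6 ≡ 12 (mod 22).
σ(12): Repeated squaring mod 22: 12^1 ≡ 12, 12^2 ≡ 12² = 144 ≡ 12, 12^4 ≡ 12² = 144 ≡ 12. Since 6 = 4 + 2, 12^6 ≡ 12·12: 12·12 = 144 ≡ 12. So 12^6 ≡ 12 (mod 22).
So σ(10) = σ(12) = 12 while 10 ≠ 12, so σ is not injective.
Since σ is not injective, we determine |image(σ)|. Computing x^6 mod 22 for each x (by repeated squaring, reducing mod 22 at every step), the values σ(0), σ(1), …, σ(21) are: 0, 1, 20, 3, 4, 5, 16, 15, 14, 9, 12, 11, 12, 9, 14, 15, 16, 5, 4, 3, 20, 1.
The distinct values are {0, 1, 3, 4, 5, 9, 11, 12, 14, 15, 16, 20}; there are 12 of them.

12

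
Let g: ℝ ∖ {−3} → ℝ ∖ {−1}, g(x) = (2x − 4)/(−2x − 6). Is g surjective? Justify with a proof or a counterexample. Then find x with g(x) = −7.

For any y ≠ −1, solving y(−2x − 6) = 2x − 4 for x gives a well-defined x ≠ −3. So g is surjective.
Solving g(x) = −7: cross-multiplying gives 2x − 4 = −7(−2x − 6), which rearranges to −12x = 46, so x = −23/6.

-23/6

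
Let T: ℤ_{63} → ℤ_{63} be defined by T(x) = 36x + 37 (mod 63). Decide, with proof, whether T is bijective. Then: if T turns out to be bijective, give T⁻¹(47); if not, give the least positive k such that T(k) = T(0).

7

We have gcd(36, 63) = 9 > 1. Taking u = 0 and v = 7: T(0) = 37 and T(7) = 36·7 + 37 = 289 ≡ 37 (mod 63).
So T(0) = T(7) while 0 ≠ 7, hence T is not injective, hence not bijective.
Since T is not bijective, we find the least positive k with T(k) = T(0): this means 36k ≡ 0 (mod 63), i.e. 63 ∣ 36k. Since gcd(36, 63) = 9, dividing through by 9 this holds exactly when 7 ∣ 4k, and as gcd(4, 7) = 1, exactly when 7 ∣ k.
The smallest positive such k is 7.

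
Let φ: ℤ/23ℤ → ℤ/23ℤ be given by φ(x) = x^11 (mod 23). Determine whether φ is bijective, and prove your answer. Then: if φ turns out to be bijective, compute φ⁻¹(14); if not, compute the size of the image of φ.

3

φ(1) = 1^11 = 1.
φ(2): Repeated squaring mod 23: 2^1 ≡ 2, 2^2 ≡ 2² = 4, 2^4 ≡ 4² = 16, 2^8 ≡ 16² = 256 ≡ 3. Since 11 = 8 + 2 + 1, 2^11 ≡ 3·4·2: 3·4 = 12, then 12·2 = 24 ≡ 1. So 2^11 ≡ 1 (mod 23).
So φ(1) = φ(2) = 1 while 1 ≠ 2, so φ is not injective, hence not bijective.
Since φ is not bijective, we determine |image(φ)|. Computing x^11 mod 23 for each x (by repeated squaring, reducing mod 23 at every step), the values φ(0), φ(1), …, φ(22) are: 0, 1, 1, 1, 1, 22, 1, 22, 1, 1, 22, 22, 1, 1, 22, 22, 1, 22, 1, 22, 22, 22, 22.
The distinct values are {0, 1, 22}; there are 3 of them.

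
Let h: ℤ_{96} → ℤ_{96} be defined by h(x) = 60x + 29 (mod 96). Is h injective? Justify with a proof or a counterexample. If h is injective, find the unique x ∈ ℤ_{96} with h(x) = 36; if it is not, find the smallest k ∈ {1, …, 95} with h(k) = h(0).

Recall that injectivity means: for all x_1, x_2 in the domain, h(x_1) = h(x_2) implies x_1 = x_2.
We have gcd(60, 96) = 12 > 1. Taking x_1 = 0 and x_2 = 8: h(0) = 29 and h(8) = 60·8 + 29 = 509 ≡ 29 (mod 96).
So h(0) = h(8) while 0 ≠ 8, so h is not injective.
Since h is not injective, we find the least positive k with h(k) = h(0): this means 60k ≡ 0 (mod 96), i.e. 96 ∣ 60k. Since gcd(60, 96) = 12, dividing through by 12 this holds exactly when 8 ∣ 5k, and as gcd(5, 8) = 1, exactly when 8 ∣ k.
The smallest positive such k is 8.

8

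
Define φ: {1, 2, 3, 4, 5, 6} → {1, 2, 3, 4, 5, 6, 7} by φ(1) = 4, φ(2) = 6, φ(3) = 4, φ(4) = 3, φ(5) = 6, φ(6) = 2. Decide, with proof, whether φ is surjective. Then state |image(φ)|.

4

No element maps to 1, so φ is not surjective.
The image of φ is {2, 3, 4, 6}, which has 4 elements.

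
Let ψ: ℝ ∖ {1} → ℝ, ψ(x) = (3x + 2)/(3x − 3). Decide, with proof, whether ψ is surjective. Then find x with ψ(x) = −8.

If ψ(x) = 1, cross-multiplying gives 3(3x + 2) = 3(3x − 3), which simplifies to 6 = −9 — false.  So 1 has no preimage and ψ is not surjective.
Solving ψ(x) = −8: cross-multiplying gives 3x + 2 = −8(3x − 3), which rearranges to 27x = 22, so x = 22/27.

22/27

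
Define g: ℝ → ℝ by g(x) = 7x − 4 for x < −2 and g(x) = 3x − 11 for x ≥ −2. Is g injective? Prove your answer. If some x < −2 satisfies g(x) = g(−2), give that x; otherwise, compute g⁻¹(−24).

Both pieces are strictly increasing (slopes 7 and 3), so each is injective on its own interval.
The left piece maps (−∞, −2) onto (−∞, −18); the right piece maps [−2, ∞) onto [−17, ∞).
These images are disjoint, so no value is attained by both pieces. Therefore g is injective.
Because the two images are disjoint, no x < −2 has g(x) = g(−2), so we compute g⁻¹(−24): −24 lies in (−∞, −18), so solve 7x − 4 = −24: x = (−24 + 4)/7 = −20/7.

-20/7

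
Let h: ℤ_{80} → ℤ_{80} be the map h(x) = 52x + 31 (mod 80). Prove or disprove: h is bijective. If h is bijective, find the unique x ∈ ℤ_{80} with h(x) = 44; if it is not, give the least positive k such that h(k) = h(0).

20

By definition, h is injective if h(u) = h(v) implies u = v.
We have gcd(52, 80) = 4 > 1. Taking u = 0 and v = 20: h(0) = 31 and h(20) = 52·20 + 31 = 1071 ≡ 31 (mod 80).
So h(0) = h(20) while 0 ≠ 20, therefore h is not injective, hence not bijective.
Since h is not bijective, we find the least positive k with h(k) = h(0): this means 52k ≡ 0 (mod 80), i.e. 80 ∣ 52k. Since gcd(52, 80) = 4, dividing through by 4 this holds exactly when 20 ∣ 13k, and as gcd(13, 20) = 1, exactly when 20 ∣ k.
The smallest positive such k is 20.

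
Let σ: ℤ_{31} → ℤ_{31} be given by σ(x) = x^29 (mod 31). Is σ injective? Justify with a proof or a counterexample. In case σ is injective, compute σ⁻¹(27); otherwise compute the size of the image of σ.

Since 31 is prime, the nonzero elements of ℤ_{31} form a cyclic group of order 30.
As gcd(29, 30) = 1, raising to the 29th power is a bijection on this group: if u^29 ≡ v^29 then (uv^{−1})^29 = 1, and the only element of order dividing gcd(29, 30) = 1 is 1, so u = v.
With σ(0) = 0 this makes σ injective on all of ℤ_{31}, hence bijective (finite equal-size domain and codomain). In particular σ is injective.
Since σ is injective, we find the preimage of 27. The inverse of x ↦ x^29 on (ℤ_{31})^× is x ↦ x^29, because 29·29 = 841 = 28·30 + 1 ≡ 1 (mod 30) and x^{30} = 1 for x ≠ 0 (Fermat). So σ⁻¹(27) = 27^29 mod 31.
Repeated squaring mod 31: 27^1 ≡ 27, 27^2 ≡ 27² = 729 ≡ 16, 27^4 ≡ 16² = 256 ≡ 8, 27^8 ≡ 8² = 64 ≡ 2, 27^16 ≡ 2² = 4. Since 29 = 16 + 8 + 4 + 1, 27^29 ≡ 4·2·8·27: 4·2 = 8, then 8·8 = 64 ≡ 2, then 2·27 = 54 ≡ 23. So 27^29 ≡ 23 (mod 31).
Hence σ⁻¹(27) = 23.

23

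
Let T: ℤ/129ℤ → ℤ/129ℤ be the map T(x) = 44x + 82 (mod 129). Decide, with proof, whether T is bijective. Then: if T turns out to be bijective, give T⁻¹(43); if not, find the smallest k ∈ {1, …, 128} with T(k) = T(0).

90

If T(a) = T(b), then 44a ≡ 44b (mod 129). Because gcd(44, 129) = 1, we may cancel 44 to get a ≡ b (mod 129).
We now compute 44⁻¹ mod 129 explicitly. Euclid's algorithm: 129 = 2·44 + 41, 44 = 1·41 + 3, 41 = 13·3 + 2, 3 = 1·2 + 1; back-substituting gives 1 = 44·44 − 15·129, so 44⁻¹ ≡ 44 (mod 129).
For any y ∈ ℤ/129ℤ, x = 44(y − 82) mod 129 satisfies T(x) = 44·44(y − 82) + 82 ≡ y (since 44·44 ≡ 1 mod 129). So every y has a preimage.
So T is bijective.
Since T is bijective, we compute T⁻¹(43): solve 44x + 82 ≡ 43 (mod 129), i.e. 44x ≡ 90 (mod 129).
Multiplying by 44⁻¹ = 44 gives x ≡ 44·90 = 3960 = 30·129 + 90 ≡ 90 (mod 129).
Check: T(90) = 44·90 + 82 = 4042 = 31·129 + 43 ≡ 43 (mod 129).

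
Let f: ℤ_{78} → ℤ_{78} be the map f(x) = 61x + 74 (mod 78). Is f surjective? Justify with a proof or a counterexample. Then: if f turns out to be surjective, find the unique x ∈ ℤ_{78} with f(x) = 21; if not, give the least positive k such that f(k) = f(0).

By definition, surjectivity means every element of the codomain has a preimage under f.
Since gcd(61, 78) = 1, 61 is invertible modulo 78. Euclid's algorithm: 78 = 1·61 + 17, 61 = 3·17 + 10, 17 = 1·10 + 7, 10 = 1·7 + 3, 7 = 2·3 + 1; back-substituting gives 1 = 55·61 − 43·78, so 61⁻¹ ≡ 55 (mod 78).
For any y ∈ ℤ_{78}, x = 55(y − 74) mod 78 satisfies f(x) = 61·55(y − 74) + 74 ≡ y (since 61·55 ≡ 1 mod 78). So every y has a preimage.
Hence f is surjective.
Since f is surjective, we compute f⁻¹(21): solve 61x + 74 ≡ 21 (mod 78), i.e. 61x ≡ 25 (mod 78).
Multiplying by 61⁻¹ = 55 gives x ≡ 55·25 = 1375 = 17·78 + 49 ≡ 49 (mod 78).
Check: f(49) = 61·49 + 74 = 3063 = 39·78 + 21 ≡ 21 (mod 78).

49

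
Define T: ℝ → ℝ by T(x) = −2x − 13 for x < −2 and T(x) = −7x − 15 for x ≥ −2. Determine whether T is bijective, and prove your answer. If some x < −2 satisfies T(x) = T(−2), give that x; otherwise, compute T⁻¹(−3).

Both pieces are strictly decreasing (slopes −2 and −7), so each is injective on its own interval.
The left piece maps (−∞, −2) onto (−9, ∞); the right piece maps [−2, ∞) onto (−∞, −1].
These images overlap. In particular T(−2) = −1 (right piece), and solving −2x − 13 = −1 on the left piece gives x = −6 < −2.
So T(−6) = T(−2) with −6 ≠ −2, and T is not injective, hence not bijective. This x = −6 is the requested value below −2.

-6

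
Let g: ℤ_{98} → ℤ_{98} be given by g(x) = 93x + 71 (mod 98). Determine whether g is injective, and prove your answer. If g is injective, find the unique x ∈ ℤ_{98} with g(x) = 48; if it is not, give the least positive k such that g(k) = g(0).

If g(x_1) = g(x_2), then 93x_1 ≡ 93x_2 (mod 98). Because gcd(93, 98) = 1, we may cancel 93 to get x_1 ≡ x_2 (mod 98).
So g is injective.
We now compute 93⁻¹ mod 98 explicitly. Euclid's algorithm: 98 = 1·93 + 5, 93 = 18·5 + 3, 5 = 1·3 + 2, 3 = 1·2 + 1; back-substituting gives 1 = 39·93 − 37·98, so 93⁻¹ ≡ 39 (mod 98).
Since g is injective, we compute g⁻¹(48): solve 93x + 71 ≡ 48 (mod 98), i.e. 93x ≡ 75 (mod 98).
Multiplying by 93⁻¹ = 39 gives x ≡ 39·75 = 2925 = 29·98 + 83 ≡ 83 (mod 98).
Check: g(83) = 93·83 + 71 = 7790 = 79·98 + 48 ≡ 48 (mod 98).

83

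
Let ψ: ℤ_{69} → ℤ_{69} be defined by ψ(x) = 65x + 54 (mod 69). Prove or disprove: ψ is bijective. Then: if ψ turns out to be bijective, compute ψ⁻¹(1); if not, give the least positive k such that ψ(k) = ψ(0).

Suppose ψ(s) = ψ(t) in ℤ_{69}. Then 65s + 54 ≡ 65t + 54 (mod 69), hence 65(s − t) ≡ 0 (mod 69).
Since gcd(65, 69) = 1, 65 is invertible modulo 69, therefore s − t ≡ 0 (mod 69), i.e. s = t.
We now compute 65⁻¹ mod 69 explicitly. Euclid's algorithm: 69 = 1·65 + 4, 65 = 16·4 + 1; back-substituting gives 1 = 17·65 − 16·69, so 65⁻¹ ≡ 17 (mod 69).
Then y ↦ 17(y − 54) is a two-sided inverse to ψ, so every y ∈ ℤ_{69} has a preimage.
So ψ is bijective.
Since ψ is bijective, we find ψ⁻¹(1): we need 65x ≡ 1 − 54 ≡ 16 (mod 69). Using 65⁻¹ = 17: x ≡ 17·16 = 272 = 3·69 + 65, so x = 65.
Check: ψ(65) = 65·65 + 54 = 4279 = 62·69 + 1 ≡ 1 (mod 69).

65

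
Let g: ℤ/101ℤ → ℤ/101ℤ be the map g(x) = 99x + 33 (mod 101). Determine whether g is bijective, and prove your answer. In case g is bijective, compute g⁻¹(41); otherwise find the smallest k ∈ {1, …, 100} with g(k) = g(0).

Recall: g is injective when g(s) = g(t) forces s = t.
If g(s) = g(t), then 99s ≡ 99t (mod 101). Because gcd(99, 101) = 1, we may cancel 99 to get s ≡ t (mod 101).
We now compute 99⁻¹ mod 101 explicitly. Euclid's algorithm: 101 = 1·99 + 2, 99 = 49·2 + 1; back-substituting gives 1 = 50·99 − 49·101, so 99⁻¹ ≡ 50 (mod 101).
For any y ∈ ℤ/101ℤ, x = 50(y − 33) mod 101 satisfies g(x) = 99·50(y − 33) + 33 ≡ y (since 99·50 ≡ 1 mod 101). So every y has a preimage.
Thus g is bijective.
Since g is bijective, we find g⁻¹(41): we need 99x ≡ 41 − 33 ≡ 8 (mod 101). Using 99⁻¹ = 50: x ≡ 50·8 = 400 = 3·101 + 97, so x = 97.
Check: g(97) = 99·97 + 33 = 9636 = 95·101 + 41 ≡ 41 (mod 101).

97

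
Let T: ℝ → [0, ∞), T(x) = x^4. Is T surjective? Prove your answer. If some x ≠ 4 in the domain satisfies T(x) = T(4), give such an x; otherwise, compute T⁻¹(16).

For any y ∈ [0, ∞), x = y^{1/4} ∈ ℝ satisfies x^4 = y, so T is surjective.
For the follow-up, such an x exists: taking x = −4 ∈ ℝ gives T(−4) = 256 = T(4) with −4 ≠ 4.

-4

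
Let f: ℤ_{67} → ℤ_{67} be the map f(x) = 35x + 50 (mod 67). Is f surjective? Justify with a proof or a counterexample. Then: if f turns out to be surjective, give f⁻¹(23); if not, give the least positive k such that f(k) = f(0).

49

Recall that f is surjective if every y in the codomain equals f(x) for some x in the domain.
Since gcd(35, 67) = 1, 35 is invertible modulo 67. Euclid's algorithm: 67 = 1·35 + 32, 35 = 1·32 + 3, 32 = 10·3 + 2, 3 = 1·2 + 1; back-substituting gives 1 = 23·35 − 12·67, so 35⁻¹ ≡ 23 (mod 67).
Then y ↦ 23(y − 50) is a two-sided inverse to f, so every y ∈ ℤ_{67} has a preimage.
Therefore f is surjective.
Since f is surjective, we compute f⁻¹(23): solve 35x + 50 ≡ 23 (mod 67), i.e. 35x ≡ 40 (mod 67).
Multiplying by 35⁻¹ = 23 gives x ≡ 23·40 = 920 = 13·67 + 49 ≡ 49 (mod 67).
Check: f(49) = 35·49 + 50 = 1765 = 26·67 + 23 ≡ 23 (mod 67).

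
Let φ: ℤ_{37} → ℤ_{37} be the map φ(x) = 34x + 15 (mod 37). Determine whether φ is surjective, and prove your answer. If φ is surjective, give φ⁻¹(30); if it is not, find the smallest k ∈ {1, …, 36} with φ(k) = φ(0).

32

Recall: φ is surjective if every y in the codomain equals φ(x) for some x in the domain.
Since gcd(34, 37) = 1, 34 is invertible modulo 37. Euclid's algorithm: 37 = 1·34 + 3, 34 = 11·3 + 1; back-substituting gives 1 = 12·34 − 11·37, so 34⁻¹ ≡ 12 (mod 37).
For any y ∈ ℤ_{37}, x = 12(y − 15) mod 37 satisfies φ(x) = 34·12(y − 15) + 15 ≡ y (since 34·12 ≡ 1 mod 37). So every y has a preimage.
So φ is surjective.
Since φ is surjective, we find φ⁻¹(30): we need 34x ≡ 30 − 15 ≡ 15 (mod 37). Using 34⁻¹ = 12: x ≡ 12·15 = 180 = 4·37 + 32, so x = 32.
Check: φ(32) = 34·32 + 15 = 1103 = 29·37 + 30 ≡ 30 (mod 37).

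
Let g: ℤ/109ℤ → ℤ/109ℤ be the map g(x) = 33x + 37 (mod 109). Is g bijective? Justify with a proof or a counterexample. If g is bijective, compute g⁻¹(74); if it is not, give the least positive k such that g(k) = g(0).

By definition, g is injective when g(x_1) = g(x_2) forces x_1 = x_2.
If g(x_1) = g(x_2), then 33x_1 ≡ 33x_2 (mod 109). Because gcd(33, 109) = 1, we may cancel 33 to get x_1 ≡ x_2 (mod 109).
We now compute 33⁻¹ mod 109 explicitly. Euclid's algorithm: 109 = 3·33 + 10, 33 = 3·10 + 3, 10 = 3·3 + 1; back-substituting gives 1 = 76·33 − 23·109, so 33⁻¹ ≡ 76 (mod 109).
For any y ∈ ℤ/109ℤ, x = 76(y − 37) mod 109 satisfies g(x) = 33·76(y − 37) + 37 ≡ y (since 33·76 ≡ 1 mod 109). So every y has a preimage.
Thus g is bijective.
Since g is bijective, we find g⁻¹(74): we need 33x ≡ 74 − 37 ≡ 37 (mod 109). Using 33⁻¹ = 76: x ≡ 76·37 = 2812 = 25·109 + 87, so x = 87.
Check: g(87) = 33·87 + 37 = 2908 = 26·109 + 74 ≡ 74 (mod 109).

87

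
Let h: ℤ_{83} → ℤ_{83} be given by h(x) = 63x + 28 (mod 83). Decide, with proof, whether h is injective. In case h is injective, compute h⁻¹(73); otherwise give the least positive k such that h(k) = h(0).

60

Suppose h(x_1) = h(x_2) in ℤ_{83}. Then 63x_1 + 28 ≡ 63x_2 + 28 (mod 83), so 63(x_1 − x_2) ≡ 0 (mod 83).
Since gcd(63, 83) = 1, 63 is invertible modulo 83, thus x_1 − x_2 ≡ 0 (mod 83), i.e. x_1 = x_2.
Thus h is injective.
We now compute 63⁻¹ mod 83 explicitly. Euclid's algorithm: 83 = 1·63 + 20, 63 = 3·20 + 3, 20 = 6·3 + 2, 3 = 1·2 + 1; back-substituting gives 1 = 29·63 − 22·83, so 63⁻¹ ≡ 29 (mod 83).
Since h is injective, we find h⁻¹(73): we need 63x ≡ 73 − 28 ≡ 45 (mod 83). Using 63⁻¹ = 29: x ≡ 29·45 = 1305 = 15·83 + 60, so x = 60.
Check: h(60) = 63·60 + 28 = 3808 = 45·83 + 73 ≡ 73 (mod 83).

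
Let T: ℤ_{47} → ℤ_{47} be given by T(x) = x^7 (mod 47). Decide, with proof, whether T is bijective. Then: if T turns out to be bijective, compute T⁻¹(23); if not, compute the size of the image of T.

Since 47 is prime, the nonzero elements of ℤ_{47} form a cyclic group of order 46.
As gcd(7, 46) = 1, raising to the 7th power is a bijection on this group: if s^7 ≡ t^7 then (st^{−1})^7 = 1, and the only element of order dividing gcd(7, 46) = 1 is 1, so s = t.
With T(0) = 0 this makes T injective on all of ℤ_{47}, hence bijective (finite equal-size domain and codomain). In particular T is bijective.
Since T is bijective, we find the preimage of 23. The inverse of x ↦ x^7 on (ℤ_{47})^× is x ↦ x^33, because 7·33 = 231 = 5·46 + 1 ≡ 1 (mod 46) and x^{46} = 1 for x ≠ 0 (Fermat). So T⁻¹(23) = 23^33 mod 47.
Repeated squaring mod 47: 23^1 ≡ 23, 23^2 ≡ 23² = 529 ≡ 12, 23^4 ≡ 12² = 144 ≡ 3, 23^8 ≡ 3² = 9, 23^16 ≡ 9² = 81 ≡ 34, 23^32 ≡ 34² = 1156 ≡ 28. Since 33 = 32 + 1, 23^33 ≡ 28·23: 28·23 = 644 ≡ 33. So 23^33 ≡ 33 (mod 47).
Hence T⁻¹(23) = 33.

33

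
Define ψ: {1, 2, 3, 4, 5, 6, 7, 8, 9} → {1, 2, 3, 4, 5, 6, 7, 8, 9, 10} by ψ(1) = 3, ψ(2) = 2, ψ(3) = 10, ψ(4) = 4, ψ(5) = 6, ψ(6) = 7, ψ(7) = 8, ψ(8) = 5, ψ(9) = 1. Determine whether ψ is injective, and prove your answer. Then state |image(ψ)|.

9

The values ψ(1), …, ψ(9) are 3, 2, 10, 4, 6, 7, 8, 5, 1 — all distinct.
So ψ(u) = ψ(v) only when u = v, and ψ is injective.
The image of ψ is {1, 2, 3, 4, 5, 6, 7, 8, 10}, which has 9 elements.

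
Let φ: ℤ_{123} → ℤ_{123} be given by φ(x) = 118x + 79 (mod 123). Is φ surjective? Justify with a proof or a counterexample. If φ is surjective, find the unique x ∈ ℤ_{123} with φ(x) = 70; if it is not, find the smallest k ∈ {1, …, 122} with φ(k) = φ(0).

51

By definition, φ is surjective if every y in the codomain equals φ(x) for some x in the domain.
Since gcd(118, 123) = 1, 118 is invertible modulo 123. Euclid's algorithm: 123 = 1·118 + 5, 118 = 23·5 + 3, 5 = 1·3 + 2, 3 = 1·2 + 1; back-substituting gives 1 = 49·118 − 47·123, so 118⁻¹ ≡ 49 (mod 123).
For any y ∈ ℤ_{123}, x = 49(y − 79) mod 123 satisfies φ(x) = 118·49(y − 79) + 79 ≡ y (since 118·49 ≡ 1 mod 123). So every y has a preimage.
Therefore φ is surjective.
Since φ is surjective, we find φ⁻¹(70): we need 118x ≡ 70 − 79 ≡ 114 (mod 123). Using 118⁻¹ = 49: x ≡ 49·114 = 5586 = 45·123 + 51, so x = 51.
Check: φ(51) = 118·51 + 79 = 6097 = 49·123 + 70 ≡ 70 (mod 123).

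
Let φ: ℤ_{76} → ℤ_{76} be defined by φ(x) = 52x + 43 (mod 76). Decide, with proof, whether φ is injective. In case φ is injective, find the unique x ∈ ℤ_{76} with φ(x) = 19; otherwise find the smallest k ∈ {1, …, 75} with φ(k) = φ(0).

By definition, φ is injective when φ(u) = φ(v) forces u = v.
We have gcd(52, 76) = 4 > 1. Taking u = 0 and v = 19: φ(0) = 43 and φ(19) = 52·19 + 43 = 1031 ≡ 43 (mod 76).
So φ(0) = φ(19) while 0 ≠ 19, thus φ is not injective.
Since φ is not injective, we find the least positive k with φ(k) = φ(0): this means 52k ≡ 0 (mod 76), i.e. 76 ∣ 52k. Since gcd(52, 76) = 4, dividing through by 4 this holds exactly when 19 ∣ 13k, and as gcd(13, 19) = 1, exactly when 19 ∣ k.
The smallest positive such k is 19.

19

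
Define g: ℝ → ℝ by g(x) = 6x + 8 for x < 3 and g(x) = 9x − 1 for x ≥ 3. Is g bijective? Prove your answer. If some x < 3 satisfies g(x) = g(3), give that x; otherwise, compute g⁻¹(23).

Both pieces are strictly increasing (slopes 6 and 9), so each is injective on its own interval.
The left piece maps (−∞, 3) onto (−∞, 26); the right piece maps [3, ∞) onto [26, ∞).
Since 26 = 26, the images partition ℝ: g is injective and surjective, hence bijective.
Because the two images are disjoint, no x < 3 has g(x) = g(3), so we compute g⁻¹(23): 23 lies in (−∞, 26), so solve 6x + 8 = 23: x = (23 − 8)/6 = 5/2.

5/2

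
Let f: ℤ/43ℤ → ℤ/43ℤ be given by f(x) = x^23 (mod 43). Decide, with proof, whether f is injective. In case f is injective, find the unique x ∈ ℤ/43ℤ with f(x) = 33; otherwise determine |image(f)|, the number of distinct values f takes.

28

Since 43 is prime, the nonzero elements of ℤ/43ℤ form a cyclic group of order 42.
As gcd(23, 42) = 1, raising to the 23rd power is a bijection on this group: if x_1^23 ≡ x_2^23 then (x_1x_2^{−1})^23 = 1, and the only element of order dividing gcd(23, 42) = 1 is 1, so x_1 = x_2.
With f(0) = 0 this makes f injective on all of ℤ/43ℤ, hence bijective (finite equal-size domain and codomain). In particular f is injective.
Since f is injective, we find the preimage of 33. The inverse of x ↦ x^23 on (ℤ/43ℤ)^× is x ↦ x^11, because 23·11 = 253 = 6·42 + 1 ≡ 1 (mod 42) and x^{42} = 1 for x ≠ 0 (Fermat). So f⁻¹(33) = 33^11 mod 43.
Repeated squaring mod 43: 33^1 ≡ 33, 33^2 ≡ 33² = 1089 ≡ 14, 33^4 ≡ 14² = 196 ≡ 24, 33^8 ≡ 24² = 576 ≡ 17. Since 11 = 8 + 2 + 1, 33^11 ≡ 17·14·33: 17·14 = 238 ≡ 23, then 23·33 = 759 ≡ 28. So 33^11 ≡ 28 (mod 43).
Hence f⁻¹(33) = 28.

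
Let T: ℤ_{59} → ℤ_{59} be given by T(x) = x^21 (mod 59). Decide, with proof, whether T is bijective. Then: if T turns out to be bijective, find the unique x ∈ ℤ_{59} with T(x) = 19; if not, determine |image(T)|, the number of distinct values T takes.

26

Since 59 is prime, the nonzero elements of ℤ_{59} form a cyclic group of order 58.
As gcd(21, 58) = 1, raising to the 21st power is a bijection on this group: if a^21 ≡ b^21 then (ab^{−1})^21 = 1, and the only element of order dividing gcd(21, 58) = 1 is 1, so a = b.
With T(0) = 0 this makes T injective on all of ℤ_{59}, hence bijective (finite equal-size domain and codomain). In particular T is bijective.
Since T is bijective, we find the preimage of 19. The inverse of x ↦ x^21 on (ℤ_{59})^× is x ↦ x^47, because 21·47 = 987 = 17·58 + 1 ≡ 1 (mod 58) and x^{58} = 1 for x ≠ 0 (Fermat). So T⁻¹(19) = 19^47 mod 59.
Repeated squaring mod 59: 19^1 ≡ 19, 19^2 ≡ 19² = 361 ≡ 7, 19^4 ≡ 7² = 49, 19^8 ≡ 49² = 2401 ≡ 41, 19^16 ≡ 41² = 1681 ≡ 29, 19^32 ≡ 29² = 841 ≡ 15. Since 47 = 32 + 8 + 4 + 2 + 1, 19^47 ≡ 15·41·49·7·19: 15·41 = 615 ≡ 25, then 25·49 = 1225 ≡ 45, then 45·7 = 315 ≡ 20, then 20·19 = 380 ≡ 26. So 19^47 ≡ 26 (mod 59).
Hence T⁻¹(19) = 26.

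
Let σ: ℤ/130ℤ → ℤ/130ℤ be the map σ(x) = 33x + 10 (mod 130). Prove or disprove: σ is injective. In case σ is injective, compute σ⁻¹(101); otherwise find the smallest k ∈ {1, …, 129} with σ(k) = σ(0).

Suppose σ(u) = σ(v) in ℤ/130ℤ. Then 33u + 10 ≡ 33v + 10 (mod 130), thus 33(u − v) ≡ 0 (mod 130).
Since gcd(33, 130) = 1, 33 is invertible modulo 130, hence u − v ≡ 0 (mod 130), i.e. u = v.
So σ is injective.
We now compute 33⁻¹ mod 130 explicitly. Euclid's algorithm: 130 = 3·33 + 31, 33 = 1·31 + 2, 31 = 15·2 + 1; back-substituting gives 1 = 67·33 − 17·130, so 33⁻¹ ≡ 67 (mod 130).
Since σ is injective, we find σ⁻¹(101): we need 33x ≡ 101 − 10 ≡ 91 (mod 130). Using 33⁻¹ = 67: x ≡ 67·91 = 6097 = 46·130 + 117, so x = 117.
Check: σ(117) = 33·117 + 10 = 3871 = 29·130 + 101 ≡ 101 (mod 130).

117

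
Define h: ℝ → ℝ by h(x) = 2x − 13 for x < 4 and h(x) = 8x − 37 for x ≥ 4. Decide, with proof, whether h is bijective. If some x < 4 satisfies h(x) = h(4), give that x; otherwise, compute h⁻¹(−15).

Both pieces are strictly increasing (slopes 2 and 8), so each is injective on its own interval.
The left piece maps (−∞, 4) onto (−∞, −5); the right piece maps [4, ∞) onto [−5, ∞).
Since −5 = −5, the images partition ℝ: h is injective and surjective, hence bijective.
Because the two images are disjoint, no x < 4 has h(x) = h(4), so we compute h⁻¹(−15): −15 lies in (−∞, −5), so solve 2x − 13 = −15: x = (−15 + 13)/2 = −1.

-1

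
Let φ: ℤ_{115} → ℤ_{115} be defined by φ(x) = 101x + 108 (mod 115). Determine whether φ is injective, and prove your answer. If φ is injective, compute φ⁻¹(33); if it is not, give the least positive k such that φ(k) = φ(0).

Suppose φ(a) = φ(b) in ℤ_{115}. Then 101a + 108 ≡ 101b + 108 (mod 115), therefore 101(a − b) ≡ 0 (mod 115).
Since gcd(101, 115) = 1, 101 is invertible modulo 115, hence a − b ≡ 0 (mod 115), i.e. a = b.
So φ is injective.
We now compute 101⁻¹ mod 115 explicitly. Euclid's algorithm: 115 = 1·101 + 14, 101 = 7·14 + 3, 14 = 4·3 + 2, 3 = 1·2 + 1; back-substituting gives 1 = 41·101 − 36·115, so 101⁻¹ ≡ 41 (mod 115).
Since φ is injective, we find φ⁻¹(33): we need 101x ≡ 33 − 108 ≡ 40 (mod 115). Using 101⁻¹ = 41: x ≡ 41·40 = 1640 = 14·115 + 30, so x = 30.
Check: φ(30) = 101·30 + 108 = 3138 = 27·115 + 33 ≡ 33 (mod 115).

30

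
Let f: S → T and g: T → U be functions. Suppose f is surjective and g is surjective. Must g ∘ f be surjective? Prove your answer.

Let c ∈ U. Since g is surjective, there is b ∈ T with g(b) = c. Since f is surjective, there is a ∈ S with f(a) = b.
Then (g ∘ f)(a) = g(b) = c. Therefore g ∘ f is surjective.

surjective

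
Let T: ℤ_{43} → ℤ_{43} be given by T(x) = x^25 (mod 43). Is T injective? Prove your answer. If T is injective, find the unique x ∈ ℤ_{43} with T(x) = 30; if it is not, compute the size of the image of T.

Since 43 is prime, the nonzero elements of ℤ_{43} form a cyclic group of order 42.
As gcd(25, 42) = 1, raising to the 25th power is a bijection on this group: if u^25 ≡ v^25 then (uv^{−1})^25 = 1, and the only element of order dividing gcd(25, 42) = 1 is 1, so u = v.
With T(0) = 0 this makes T injective on all of ℤ_{43}, hence bijective (finite equal-size domain and codomain). In particular T is injective.
Since T is injective, we find the preimage of 30. The inverse of x ↦ x^25 on (ℤ_{43})^× is x ↦ x^37, because 25·37 = 925 = 22·42 + 1 ≡ 1 (mod 42) and x^{42} = 1 for x ≠ 0 (Fermat). So T⁻¹(30) = 30^37 mod 43.
Repeated squaring mod 43: 30^1 ≡ 30, 30^2 ≡ 30² = 900 ≡ 40, 30^4 ≡ 40² = 1600 ≡ 9, 30^8 ≡ 9² = 81 ≡ 38, 30^16 ≡ 38² = 1444 ≡ 25, 30^32 ≡ 25² = 625 ≡ 23. Since 37 = 32 + 4 + 1, 30^37 ≡ 23·9·30: 23·9 = 207 ≡ 35, then 35·30 = 1050 ≡ 18. So 30^37 ≡ 18 (mod 43).
Hence T⁻¹(30) = 18.

18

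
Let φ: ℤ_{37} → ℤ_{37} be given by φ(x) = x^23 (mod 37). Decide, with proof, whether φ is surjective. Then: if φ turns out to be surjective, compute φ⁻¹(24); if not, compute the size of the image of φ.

Since 37 is prime, the nonzero elements of ℤ_{37} form a cyclic group of order 36.
As gcd(23, 36) = 1, raising to the 23rd power is a bijection on this group: if u^23 ≡ v^23 then (uv^{−1})^23 = 1, and the only element of order dividing gcd(23, 36) = 1 is 1, so u = v.
With φ(0) = 0 this makes φ injective on all of ℤ_{37}, hence bijective (finite equal-size domain and codomain). In particular φ is surjective.
Since φ is surjective, we find the preimage of 24. The inverse of x ↦ x^23 on (ℤ_{37})^× is x ↦ x^11, because 23·11 = 253 = 7·36 + 1 ≡ 1 (mod 36) and x^{36} = 1 for x ≠ 0 (Fermat). So φ⁻¹(24) = 24^11 mod 37.
Repeated squaring mod 37: 24^1 ≡ 24, 24^2 ≡ 24² = 576 ≡ 21, 24^4 ≡ 21² = 441 ≡ 34, 24^8 ≡ 34² = 1156 ≡ 9. Since 11 = 8 + 2 + 1, 24^11 ≡ 9·21·24: 9·21 = 189 ≡ 4, then 4·24 = 96 ≡ 22. So 24^11 ≡ 22 (mod 37).
Hence φ⁻¹(24) = 22.

22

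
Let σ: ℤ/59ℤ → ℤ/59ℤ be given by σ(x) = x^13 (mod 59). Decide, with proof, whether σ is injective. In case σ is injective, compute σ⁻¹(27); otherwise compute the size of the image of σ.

46

Since 59 is prime, the nonzero elements of ℤ/59ℤ form a cyclic group of order 58.
As gcd(13, 58) = 1, raising to the 13th power is a bijection on this group: if x_1^13 ≡ x_2^13 then (x_1x_2^{−1})^13 = 1, and the only element of order dividing gcd(13, 58) = 1 is 1, so x_1 = x_2.
With σ(0) = 0 this makes σ injective on all of ℤ/59ℤ, hence bijective (finite equal-size domain and codomain). In particular σ is injective.
Since σ is injective, we find the preimage of 27. The inverse of x ↦ x^13 on (ℤ/59ℤ)^× is x ↦ x^9, because 13·9 = 117 = 2·58 + 1 ≡ 1 (mod 58) and x^{58} = 1 for x ≠ 0 (Fermat). So σ⁻¹(27) = 27^9 mod 59.
Repeated squaring mod 59: 27^1 ≡ 27, 27^2 ≡ 27² = 729 ≡ 21, 27^4 ≡ 21² = 441 ≡ 28, 27^8 ≡ 28² = 784 ≡ 17. Since 9 = 8 + 1, 27^9 ≡ 17·27: 17·27 = 459 ≡ 46. So 27^9 ≡ 46 (mod 59).
Hence σ⁻¹(27) = 46.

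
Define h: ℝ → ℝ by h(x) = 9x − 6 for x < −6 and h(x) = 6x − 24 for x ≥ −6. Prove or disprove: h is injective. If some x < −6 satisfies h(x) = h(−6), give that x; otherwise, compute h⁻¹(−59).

-35/6

Both pieces are strictly increasing (slopes 9 and 6), so each is injective on its own interval.
The left piece maps (−∞, −6) onto (−∞, −60); the right piece maps [−6, ∞) onto [−60, ∞).
These images are disjoint, so no value is attained by both pieces. Thus h is injective.
Because the two images are disjoint, no x < −6 has h(x) = h(−6), so we compute h⁻¹(−59): −59 lies in [−60, ∞), so solve 6x − 24 = −59: x = (−59 + 24)/6 = −35/6.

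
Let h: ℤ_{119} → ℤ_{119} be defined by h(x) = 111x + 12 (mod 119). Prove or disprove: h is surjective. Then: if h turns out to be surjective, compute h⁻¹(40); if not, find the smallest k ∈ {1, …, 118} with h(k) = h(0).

56

Recall that h is surjective if every y in the codomain equals h(x) for some x in the domain.
Since gcd(111, 119) = 1, 111 is invertible modulo 119. Euclid's algorithm: 119 = 1·111 + 8, 111 = 13·8 + 7, 8 = 1·7 + 1; back-substituting gives 1 = 104·111 − 97·119, so 111⁻¹ ≡ 104 (mod 119).
Then y ↦ 104(y − 12) is a two-sided inverse to h, so every y ∈ ℤ_{119} has a preimage.
Therefore h is surjective.
Since h is surjective, we find h⁻¹(40): we need 111x ≡ 40 − 12 ≡ 28 (mod 119). Using 111⁻¹ = 104: x ≡ 104·28 = 2912 = 24·119 + 56, so x = 56.
Check: h(56) = 111·56 + 12 = 6228 = 52·119 + 40 ≡ 40 (mod 119).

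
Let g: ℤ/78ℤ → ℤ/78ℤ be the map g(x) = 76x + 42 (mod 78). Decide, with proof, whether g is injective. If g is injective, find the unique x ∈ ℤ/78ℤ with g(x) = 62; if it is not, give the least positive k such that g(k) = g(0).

We have gcd(76, 78) = 2 > 1. Taking a = 0 and b = 39: g(0) = 42 and g(39) = 76·39 + 42 = 3006 ≡ 42 (mod 78).
So g(0) = g(39) while 0 ≠ 39, so g is not injective.
Since g is not injective, we find the least positive k with g(k) = g(0): this means 76k ≡ 0 (mod 78), i.e. 78 ∣ 76k. Since gcd(76, 78) = 2, dividing through by 2 this holds exactly when 39 ∣ 38k, and as gcd(38, 39) = 1, exactly when 39 ∣ k.
The smallest positive such k is 39.

39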